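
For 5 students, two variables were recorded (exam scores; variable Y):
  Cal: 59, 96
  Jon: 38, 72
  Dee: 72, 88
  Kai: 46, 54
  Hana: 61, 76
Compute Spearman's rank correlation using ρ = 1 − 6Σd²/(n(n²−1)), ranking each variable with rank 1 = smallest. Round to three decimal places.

0.600

Ranks of variable 1: 3, 1, 5, 2, 4
Ranks of variable 2: 5, 2, 4, 1, 3
d = r₁ − r₂: -2, -1, 1, 1, 1
d²: 4, 1, 1, 1, 1; Σd² = 8
ρ = 1 − 6·8/(5·24) = 1 − 48/120 = 0.600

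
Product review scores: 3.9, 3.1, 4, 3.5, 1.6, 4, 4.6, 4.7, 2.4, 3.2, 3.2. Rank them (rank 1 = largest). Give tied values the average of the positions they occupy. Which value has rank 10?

Sorted (descending): 4.7, 4.6, 4, 4, 3.9, 3.5, 3.2, 3.2, 3.1, 2.4, 1.6
The 2 values of 4 occupy positions 3–4 → average rank (3+4)/2 = 3.5.
The 2 values of 3.2 occupy positions 7–8 → average rank (7+8)/2 = 7.5.
Rank 10 → value 2.4.

2.4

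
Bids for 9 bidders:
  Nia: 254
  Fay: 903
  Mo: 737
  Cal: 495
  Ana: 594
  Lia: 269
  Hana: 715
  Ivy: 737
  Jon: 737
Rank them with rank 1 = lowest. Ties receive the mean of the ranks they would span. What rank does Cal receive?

3

Sorted (ascending): 254, 269, 495, 594, 715, 737, 737, 737, 903
The 3 values of 737 occupy positions 6–8 → average rank 7.
Cal has value 495 → rank 3.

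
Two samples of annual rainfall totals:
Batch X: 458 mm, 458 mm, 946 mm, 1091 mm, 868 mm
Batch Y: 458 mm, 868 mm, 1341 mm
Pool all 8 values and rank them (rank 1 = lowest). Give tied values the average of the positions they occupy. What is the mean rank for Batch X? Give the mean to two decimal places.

4.30

Sorted (ascending): 458, 458, 458, 868, 868, 946, 1091, 1341
The 3 values of 458 occupy positions 1–3 → average rank 2.
The 2 values of 868 occupy positions 4–5 → average rank (4+5)/2 = 4.5.
Batch X values → pooled ranks: 458→2, 458→2, 946→6, 1091→7, 868→4.5
Mean rank = (2 + 2 + 6 + 7 + 4.5) / 5 = 4.30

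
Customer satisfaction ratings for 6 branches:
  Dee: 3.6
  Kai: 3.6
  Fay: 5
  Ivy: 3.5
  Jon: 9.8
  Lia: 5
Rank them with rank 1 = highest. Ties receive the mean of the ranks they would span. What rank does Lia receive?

2.5

Sorted (descending): 9.8, 5, 5, 3.6, 3.6, 3.5
The 2 values of 5 occupy positions 2–3 → average rank (2+3)/2 = 2.5.
The 2 values of 3.6 occupy positions 4–5 → average rank (4+5)/2 = 4.5.
Lia has value 5 → rank 2.5.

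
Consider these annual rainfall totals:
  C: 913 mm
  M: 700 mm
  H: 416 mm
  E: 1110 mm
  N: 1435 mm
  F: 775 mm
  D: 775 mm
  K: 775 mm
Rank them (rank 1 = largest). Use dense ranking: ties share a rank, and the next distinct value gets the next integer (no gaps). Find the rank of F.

4

Sorted (descending): 1435, 1110, 913, 775, 775, 775, 700, 416
The 3 values of 775 share dense rank 4.
Remaining distinct values take the next consecutive integers.
F has value 775 mm → rank 4.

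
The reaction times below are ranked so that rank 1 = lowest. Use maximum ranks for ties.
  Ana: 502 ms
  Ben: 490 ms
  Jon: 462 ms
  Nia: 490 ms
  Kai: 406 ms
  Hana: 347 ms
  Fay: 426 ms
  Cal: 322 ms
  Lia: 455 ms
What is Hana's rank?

2

Sorted (ascending): 322, 347, 406, 426, 455, 462, 490, 490, 502
The 2 values of 490 occupy positions 7–8 → each gets rank 8.
Hana has value 347 ms → rank 2.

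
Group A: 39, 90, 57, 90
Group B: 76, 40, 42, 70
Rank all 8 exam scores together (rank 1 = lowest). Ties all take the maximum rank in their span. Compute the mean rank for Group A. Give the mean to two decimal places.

5.25

Sorted (ascending): 39, 40, 42, 57, 70, 76, 90, 90
The 2 values of 90 occupy positions 7–8 → each gets rank 8.
Group A values → pooled ranks: 39→1, 90→8, 57→4, 90→8
Mean rank = (1 + 8 + 4 + 8) / 4 = 5.25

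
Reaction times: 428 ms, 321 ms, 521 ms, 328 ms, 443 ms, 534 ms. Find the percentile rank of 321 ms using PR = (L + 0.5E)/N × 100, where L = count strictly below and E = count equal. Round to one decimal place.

8.3

N = 6.
Strictly below 321: 0. Equal to 321: 1.
PR = (0 + 0.5·1)/6 × 100 = 8.3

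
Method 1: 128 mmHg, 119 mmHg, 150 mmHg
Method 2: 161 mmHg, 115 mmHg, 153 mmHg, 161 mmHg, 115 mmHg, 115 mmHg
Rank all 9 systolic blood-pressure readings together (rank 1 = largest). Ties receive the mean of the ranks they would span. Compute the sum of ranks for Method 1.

15

Sorted (descending): 161, 161, 153, 150, 128, 119, 115, 115, 115
The 2 values of 161 occupy positions 1–2 → average rank (1+2)/2 = 1.5.
The 3 values of 115 occupy positions 7–9 → average rank 8.
Method 1 values → pooled ranks: 128→5, 119→6, 150→4
Rank sum = 5 + 6 + 4 = 15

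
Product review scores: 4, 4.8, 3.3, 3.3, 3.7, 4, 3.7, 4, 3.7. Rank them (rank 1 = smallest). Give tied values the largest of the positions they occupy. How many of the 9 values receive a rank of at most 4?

Sorted (ascending): 3.3, 3.3, 3.7, 3.7, 3.7, 4, 4, 4, 4.8
The 2 values of 3.3 occupy positions 1–2 → each gets rank 2.
The 3 values of 3.7 occupy positions 3–5 → each gets rank 5.
The 3 values of 4 occupy positions 6–8 → each gets rank 8.
Ranks ≤ 4: {2, 2} → 2 values.

2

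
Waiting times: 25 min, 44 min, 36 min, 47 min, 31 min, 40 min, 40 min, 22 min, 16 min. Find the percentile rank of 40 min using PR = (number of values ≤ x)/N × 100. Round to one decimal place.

N = 9.
Strictly below 40: 5. Equal to 40: 2.
PR = 7/9 × 100 = 77.8

77.8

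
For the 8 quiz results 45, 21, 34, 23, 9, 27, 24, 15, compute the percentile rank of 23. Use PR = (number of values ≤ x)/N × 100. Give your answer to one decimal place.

50.0

N = 8.
Strictly below 23: 3. Equal to 23: 1.
PR = 4/8 × 100 = 50.0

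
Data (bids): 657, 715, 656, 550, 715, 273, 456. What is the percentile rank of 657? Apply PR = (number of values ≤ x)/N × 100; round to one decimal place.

71.4

N = 7.
Strictly below 657: 4. Equal to 657: 1.
PR = 5/7 × 100 = 71.4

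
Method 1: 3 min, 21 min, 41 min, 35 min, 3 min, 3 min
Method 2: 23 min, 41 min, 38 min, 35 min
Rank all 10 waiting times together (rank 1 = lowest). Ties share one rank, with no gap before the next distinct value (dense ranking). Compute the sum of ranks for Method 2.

18

Sorted (ascending): 3, 3, 3, 21, 23, 35, 35, 38, 41, 41
The 3 values of 3 share dense rank 1.
The 2 values of 35 share dense rank 4.
The 2 values of 41 share dense rank 6.
Remaining distinct values take the next consecutive integers.
Method 2 values → pooled ranks: 23→3, 41→6, 38→5, 35→4
Rank sum = 3 + 6 + 5 + 4 = 18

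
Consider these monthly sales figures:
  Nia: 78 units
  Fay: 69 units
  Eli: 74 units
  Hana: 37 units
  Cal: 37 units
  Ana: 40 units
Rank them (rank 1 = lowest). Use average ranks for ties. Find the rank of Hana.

Sorted (ascending): 37, 37, 40, 69, 74, 78
The 2 values of 37 occupy positions 1–2 → average rank (1+2)/2 = 1.5.
Hana has value 37 units → rank 1.5.

1.5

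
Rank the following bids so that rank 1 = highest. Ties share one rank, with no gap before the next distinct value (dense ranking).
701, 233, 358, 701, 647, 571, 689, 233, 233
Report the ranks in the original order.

1, 6, 5, 1, 3, 4, 2, 6, 6

Sorted (descending): 701, 701, 689, 647, 571, 358, 233, 233, 233
The 2 values of 701 share dense rank 1.
The 3 values of 233 share dense rank 6.
Remaining distinct values take the next consecutive integers.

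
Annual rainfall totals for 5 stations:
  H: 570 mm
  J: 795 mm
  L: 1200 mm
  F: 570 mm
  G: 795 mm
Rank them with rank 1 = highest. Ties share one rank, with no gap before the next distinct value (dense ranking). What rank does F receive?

Sorted (descending): 1200, 795, 795, 570, 570
The 2 values of 795 share dense rank 2.
The 2 values of 570 share dense rank 3.
Remaining distinct values take the next consecutive integers.
F has value 570 mm → rank 3.

3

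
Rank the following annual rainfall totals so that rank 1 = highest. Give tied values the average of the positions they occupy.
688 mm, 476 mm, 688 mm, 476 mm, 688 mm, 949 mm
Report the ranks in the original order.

3, 5.5, 3, 5.5, 3, 1

Sorted (descending): 949, 688, 688, 688, 476, 476
The 3 values of 688 occupy positions 2–4 → average rank 3.
The 2 values of 476 occupy positions 5–6 → average rank (5+6)/2 = 5.5.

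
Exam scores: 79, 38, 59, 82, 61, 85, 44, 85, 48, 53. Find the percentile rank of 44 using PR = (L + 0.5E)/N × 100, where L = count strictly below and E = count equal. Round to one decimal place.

N = 10.
Strictly below 44: 1. Equal to 44: 1.
PR = (1 + 0.5·1)/10 × 100 = 15.0

15.0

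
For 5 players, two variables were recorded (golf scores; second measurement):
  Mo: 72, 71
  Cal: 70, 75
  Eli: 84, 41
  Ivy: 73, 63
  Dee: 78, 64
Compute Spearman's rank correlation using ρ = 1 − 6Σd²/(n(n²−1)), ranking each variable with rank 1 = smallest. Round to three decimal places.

-0.900

Ranks of variable 1: 2, 1, 5, 3, 4
Ranks of variable 2: 4, 5, 1, 2, 3
d = r₁ − r₂: -2, -4, 4, 1, 1
d²: 4, 16, 16, 1, 1; Σd² = 38
ρ = 1 − 6·38/(5·24) = 1 − 228/120 = -0.900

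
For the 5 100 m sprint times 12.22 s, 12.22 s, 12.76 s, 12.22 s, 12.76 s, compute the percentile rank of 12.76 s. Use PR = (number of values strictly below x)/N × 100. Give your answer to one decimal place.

60.0

N = 5.
Strictly below 12.76: 3. Equal to 12.76: 2.
PR = 3/5 × 100 = 60.0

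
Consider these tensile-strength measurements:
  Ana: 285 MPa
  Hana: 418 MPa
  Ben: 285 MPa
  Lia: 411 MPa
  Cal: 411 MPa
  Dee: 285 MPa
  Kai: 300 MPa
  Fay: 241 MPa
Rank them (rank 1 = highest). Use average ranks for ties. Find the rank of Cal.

Sorted (descending): 418, 411, 411, 300, 285, 285, 285, 241
The 2 values of 411 occupy positions 2–3 → average rank (2+3)/2 = 2.5.
The 3 values of 285 occupy positions 5–7 → average rank 6.
Cal has value 411 MPa → rank 2.5.

2.5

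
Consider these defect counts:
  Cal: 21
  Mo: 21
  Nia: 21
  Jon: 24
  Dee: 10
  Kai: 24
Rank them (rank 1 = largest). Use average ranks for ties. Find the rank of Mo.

Sorted (descending): 24, 24, 21, 21, 21, 10
The 2 values of 24 occupy positions 1–2 → average rank (1+2)/2 = 1.5.
The 3 values of 21 occupy positions 3–5 → average rank 4.
Mo has value 21 → rank 4.

4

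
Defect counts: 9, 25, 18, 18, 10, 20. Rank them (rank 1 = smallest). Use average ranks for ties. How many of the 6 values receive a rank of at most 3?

Sorted (ascending): 9, 10, 18, 18, 20, 25
The 2 values of 18 occupy positions 3–4 → average rank (3+4)/2 = 3.5.
Ranks ≤ 3: {1, 2} → 2 values.

2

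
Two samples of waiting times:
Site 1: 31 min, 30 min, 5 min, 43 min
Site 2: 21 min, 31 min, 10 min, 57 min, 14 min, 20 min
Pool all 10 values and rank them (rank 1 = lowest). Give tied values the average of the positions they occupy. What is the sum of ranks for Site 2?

31.5

Sorted (ascending): 5, 10, 14, 20, 21, 30, 31, 31, 43, 57
The 2 values of 31 occupy positions 7–8 → average rank (7+8)/2 = 7.5.
Site 2 values → pooled ranks: 21→5, 31→7.5, 10→2, 57→10, 14→3, 20→4
Rank sum = 5 + 7.5 + 2 + 10 + 3 + 4 = 31.5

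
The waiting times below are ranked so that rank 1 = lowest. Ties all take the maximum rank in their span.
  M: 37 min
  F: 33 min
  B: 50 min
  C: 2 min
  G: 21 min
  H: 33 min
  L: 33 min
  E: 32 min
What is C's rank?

Sorted (ascending): 2, 21, 32, 33, 33, 33, 37, 50
The 3 values of 33 occupy positions 4–6 → each gets rank 6.
C has value 2 min → rank 1.

1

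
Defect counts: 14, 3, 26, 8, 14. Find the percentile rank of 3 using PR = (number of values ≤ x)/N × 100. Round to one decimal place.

20.0

N = 5.
Strictly below 3: 0. Equal to 3: 1.
PR = 1/5 × 100 = 20.0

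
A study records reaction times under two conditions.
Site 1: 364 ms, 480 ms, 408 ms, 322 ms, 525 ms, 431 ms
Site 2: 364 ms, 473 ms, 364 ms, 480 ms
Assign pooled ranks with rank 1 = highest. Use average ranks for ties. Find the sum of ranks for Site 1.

Sorted (descending): 525, 480, 480, 473, 431, 408, 364, 364, 364, 322
The 2 values of 480 occupy positions 2–3 → average rank (2+3)/2 = 2.5.
The 3 values of 364 occupy positions 7–9 → average rank 8.
Site 1 values → pooled ranks: 364→8, 480→2.5, 408→6, 322→10, 525→1, 431→5
Rank sum = 8 + 2.5 + 6 + 10 + 1 + 5 = 32.5

32.5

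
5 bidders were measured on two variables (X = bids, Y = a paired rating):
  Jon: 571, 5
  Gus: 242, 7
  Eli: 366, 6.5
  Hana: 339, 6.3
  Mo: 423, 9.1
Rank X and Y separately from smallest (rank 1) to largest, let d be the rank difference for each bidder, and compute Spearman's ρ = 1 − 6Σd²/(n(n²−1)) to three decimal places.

-0.300

Ranks of variable 1: 5, 1, 3, 2, 4
Ranks of variable 2: 1, 4, 3, 2, 5
d = r₁ − r₂: 4, -3, 0, 0, -1
d²: 16, 9, 0, 0, 1; Σd² = 26
ρ = 1 − 6·26/(5·24) = 1 − 156/120 = -0.300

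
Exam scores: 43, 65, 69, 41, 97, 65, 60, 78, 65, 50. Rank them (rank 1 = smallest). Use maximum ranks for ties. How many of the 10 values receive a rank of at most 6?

4

Sorted (ascending): 41, 43, 50, 60, 65, 65, 65, 69, 78, 97
The 3 values of 65 occupy positions 5–7 → each gets rank 7.
Ranks ≤ 6: {1, 2, 3, 4} → 4 values.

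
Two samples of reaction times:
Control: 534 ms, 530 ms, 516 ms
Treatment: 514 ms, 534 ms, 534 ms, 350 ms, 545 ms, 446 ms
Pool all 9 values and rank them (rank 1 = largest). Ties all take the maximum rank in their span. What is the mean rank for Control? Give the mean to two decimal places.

Sorted (descending): 545, 534, 534, 534, 530, 516, 514, 446, 350
The 3 values of 534 occupy positions 2–4 → each gets rank 4.
Control values → pooled ranks: 534→4, 530→5, 516→6
Mean rank = (4 + 5 + 6) / 3 = 5.00

5.00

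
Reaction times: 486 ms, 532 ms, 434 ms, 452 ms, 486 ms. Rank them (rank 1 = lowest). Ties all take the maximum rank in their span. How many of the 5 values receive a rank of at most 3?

2

Sorted (ascending): 434, 452, 486, 486, 532
The 2 values of 486 occupy positions 3–4 → each gets rank 4.
Ranks ≤ 3: {1, 2} → 2 values.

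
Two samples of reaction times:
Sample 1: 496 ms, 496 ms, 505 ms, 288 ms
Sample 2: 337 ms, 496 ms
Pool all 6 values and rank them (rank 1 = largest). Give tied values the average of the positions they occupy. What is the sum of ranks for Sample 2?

Sorted (descending): 505, 496, 496, 496, 337, 288
The 3 values of 496 occupy positions 2–4 → average rank 3.
Sample 2 values → pooled ranks: 337→5, 496→3
Rank sum = 5 + 3 = 8

8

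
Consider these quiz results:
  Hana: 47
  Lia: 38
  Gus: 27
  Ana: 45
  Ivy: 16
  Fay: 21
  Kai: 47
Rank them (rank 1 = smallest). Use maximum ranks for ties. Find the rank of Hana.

7

Sorted (ascending): 16, 21, 27, 38, 45, 47, 47
The 2 values of 47 occupy positions 6–7 → each gets rank 7.
Hana has value 47 → rank 7.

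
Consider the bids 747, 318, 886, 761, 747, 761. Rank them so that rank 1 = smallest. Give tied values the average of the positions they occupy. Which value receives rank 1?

318

Sorted (ascending): 318, 747, 747, 761, 761, 886
The 2 values of 747 occupy positions 2–3 → average rank (2+3)/2 = 2.5.
The 2 values of 761 occupy positions 4–5 → average rank (4+5)/2 = 4.5.
Rank 1 → value 318.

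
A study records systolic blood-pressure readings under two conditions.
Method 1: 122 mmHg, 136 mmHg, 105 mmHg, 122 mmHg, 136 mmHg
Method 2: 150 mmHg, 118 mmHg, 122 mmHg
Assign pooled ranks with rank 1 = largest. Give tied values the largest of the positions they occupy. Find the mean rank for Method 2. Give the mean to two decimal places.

Sorted (descending): 150, 136, 136, 122, 122, 122, 118, 105
The 2 values of 136 occupy positions 2–3 → each gets rank 3.
The 3 values of 122 occupy positions 4–6 → each gets rank 6.
Method 2 values → pooled ranks: 150→1, 118→7, 122→6
Mean rank = (1 + 7 + 6) / 3 = 4.67

4.67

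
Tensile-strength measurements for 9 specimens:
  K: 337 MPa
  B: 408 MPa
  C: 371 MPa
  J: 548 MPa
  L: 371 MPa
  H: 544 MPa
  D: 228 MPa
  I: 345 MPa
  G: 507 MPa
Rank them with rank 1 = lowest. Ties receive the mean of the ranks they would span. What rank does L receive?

4.5

Sorted (ascending): 228, 337, 345, 371, 371, 408, 507, 544, 548
The 2 values of 371 occupy positions 4–5 → average rank (4+5)/2 = 4.5.
L has value 371 MPa → rank 4.5.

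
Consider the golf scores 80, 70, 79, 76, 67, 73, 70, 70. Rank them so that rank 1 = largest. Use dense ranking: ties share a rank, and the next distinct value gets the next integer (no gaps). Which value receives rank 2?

Sorted (descending): 80, 79, 76, 73, 70, 70, 70, 67
The 3 values of 70 share dense rank 5.
Remaining distinct values take the next consecutive integers.
Rank 2 → value 79.

79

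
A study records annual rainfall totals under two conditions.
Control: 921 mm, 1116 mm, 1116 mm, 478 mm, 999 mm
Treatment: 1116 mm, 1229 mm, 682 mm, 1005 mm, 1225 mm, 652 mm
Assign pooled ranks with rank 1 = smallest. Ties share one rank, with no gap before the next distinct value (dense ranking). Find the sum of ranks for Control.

24

Sorted (ascending): 478, 652, 682, 921, 999, 1005, 1116, 1116, 1116, 1225, 1229
The 3 values of 1116 share dense rank 7.
Remaining distinct values take the next consecutive integers.
Control values → pooled ranks: 921→4, 1116→7, 1116→7, 478→1, 999→5
Rank sum = 4 + 7 + 7 + 1 + 5 = 24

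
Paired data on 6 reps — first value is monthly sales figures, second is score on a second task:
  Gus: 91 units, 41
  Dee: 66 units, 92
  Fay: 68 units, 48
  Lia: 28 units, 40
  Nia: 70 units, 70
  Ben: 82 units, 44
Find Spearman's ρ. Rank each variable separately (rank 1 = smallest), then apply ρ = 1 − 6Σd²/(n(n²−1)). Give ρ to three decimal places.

Ranks of variable 1: 6, 2, 3, 1, 4, 5
Ranks of variable 2: 2, 6, 4, 1, 5, 3
d = r₁ − r₂: 4, -4, -1, 0, -1, 2
d²: 16, 16, 1, 0, 1, 4; Σd² = 38
ρ = 1 − 6·38/(6·35) = 1 − 228/210 = -0.086

-0.086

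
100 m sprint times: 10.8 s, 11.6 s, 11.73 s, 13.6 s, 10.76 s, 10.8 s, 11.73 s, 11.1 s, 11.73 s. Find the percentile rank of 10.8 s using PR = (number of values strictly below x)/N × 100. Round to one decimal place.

N = 9.
Strictly below 10.8: 1. Equal to 10.8: 2.
PR = 1/9 × 100 = 11.1

11.1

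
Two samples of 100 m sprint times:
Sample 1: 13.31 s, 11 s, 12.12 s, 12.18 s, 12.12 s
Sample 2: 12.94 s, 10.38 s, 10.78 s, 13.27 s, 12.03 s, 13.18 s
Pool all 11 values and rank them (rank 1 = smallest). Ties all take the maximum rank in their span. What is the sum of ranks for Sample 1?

Sorted (ascending): 10.38, 10.78, 11, 12.03, 12.12, 12.12, 12.18, 12.94, 13.18, 13.27, 13.31
The 2 values of 12.12 occupy positions 5–6 → each gets rank 6.
Sample 1 values → pooled ranks: 13.31→11, 11→3, 12.12→6, 12.18→7, 12.12→6
Rank sum = 11 + 3 + 6 + 7 + 6 = 33

33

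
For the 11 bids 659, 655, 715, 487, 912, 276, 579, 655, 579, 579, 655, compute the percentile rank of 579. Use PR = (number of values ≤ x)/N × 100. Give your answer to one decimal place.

45.5

N = 11.
Strictly below 579: 2. Equal to 579: 3.
PR = 5/11 × 100 = 45.5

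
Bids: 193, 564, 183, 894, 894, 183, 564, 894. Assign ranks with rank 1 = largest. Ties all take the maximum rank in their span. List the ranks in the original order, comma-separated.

6, 5, 8, 3, 3, 8, 5, 3

Sorted (descending): 894, 894, 894, 564, 564, 193, 183, 183
The 3 values of 894 occupy positions 1–3 → each gets rank 3.
The 2 values of 564 occupy positions 4–5 → each gets rank 5.
The 2 values of 183 occupy positions 7–8 → each gets rank 8.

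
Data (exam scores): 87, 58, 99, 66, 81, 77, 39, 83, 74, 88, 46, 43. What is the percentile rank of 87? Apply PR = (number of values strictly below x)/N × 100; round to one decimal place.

75.0

N = 12.
Strictly below 87: 9. Equal to 87: 1.
PR = 9/12 × 100 = 75.0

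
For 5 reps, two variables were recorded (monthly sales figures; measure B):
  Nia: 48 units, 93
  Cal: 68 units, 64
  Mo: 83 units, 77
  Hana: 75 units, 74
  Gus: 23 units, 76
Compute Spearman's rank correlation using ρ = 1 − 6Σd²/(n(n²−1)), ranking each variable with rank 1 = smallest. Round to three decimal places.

Ranks of variable 1: 2, 3, 5, 4, 1
Ranks of variable 2: 5, 1, 4, 2, 3
d = r₁ − r₂: -3, 2, 1, 2, -2
d²: 9, 4, 1, 4, 4; Σd² = 22
ρ = 1 − 6·22/(5·24) = 1 − 132/120 = -0.100

-0.100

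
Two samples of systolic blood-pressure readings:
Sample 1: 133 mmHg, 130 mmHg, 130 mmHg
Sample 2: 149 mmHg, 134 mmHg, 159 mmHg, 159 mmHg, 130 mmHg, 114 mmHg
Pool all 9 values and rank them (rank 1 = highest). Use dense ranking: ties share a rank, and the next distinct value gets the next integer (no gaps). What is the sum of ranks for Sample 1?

Sorted (descending): 159, 159, 149, 134, 133, 130, 130, 130, 114
The 2 values of 159 share dense rank 1.
The 3 values of 130 share dense rank 5.
Remaining distinct values take the next consecutive integers.
Sample 1 values → pooled ranks: 133→4, 130→5, 130→5
Rank sum = 4 + 5 + 5 = 14

14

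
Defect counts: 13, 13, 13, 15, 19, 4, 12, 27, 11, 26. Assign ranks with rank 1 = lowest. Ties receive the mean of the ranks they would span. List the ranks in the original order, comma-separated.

5, 5, 5, 7, 8, 1, 3, 10, 2, 9

Sorted (ascending): 4, 11, 12, 13, 13, 13, 15, 19, 26, 27
The 3 values of 13 occupy positions 4–6 → average rank 5.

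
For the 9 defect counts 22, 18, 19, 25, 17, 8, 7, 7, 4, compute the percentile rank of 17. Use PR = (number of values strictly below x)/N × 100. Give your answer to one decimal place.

44.4

N = 9.
Strictly below 17: 4. Equal to 17: 1.
PR = 4/9 × 100 = 44.4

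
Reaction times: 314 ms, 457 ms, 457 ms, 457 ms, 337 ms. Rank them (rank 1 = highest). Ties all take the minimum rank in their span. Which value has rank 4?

337

Sorted (descending): 457, 457, 457, 337, 314
The 3 values of 457 occupy positions 1–3 → each gets rank 1.
Rank 4 → value 337.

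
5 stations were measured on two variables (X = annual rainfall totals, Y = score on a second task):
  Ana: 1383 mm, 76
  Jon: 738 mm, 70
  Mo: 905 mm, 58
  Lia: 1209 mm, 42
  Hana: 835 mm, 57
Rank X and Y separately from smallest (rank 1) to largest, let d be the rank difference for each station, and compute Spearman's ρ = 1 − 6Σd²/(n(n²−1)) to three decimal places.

0.100

Ranks of variable 1: 5, 1, 3, 4, 2
Ranks of variable 2: 5, 4, 3, 1, 2
d = r₁ − r₂: 0, -3, 0, 3, 0
d²: 0, 9, 0, 9, 0; Σd² = 18
ρ = 1 − 6·18/(5·24) = 1 − 108/120 = 0.100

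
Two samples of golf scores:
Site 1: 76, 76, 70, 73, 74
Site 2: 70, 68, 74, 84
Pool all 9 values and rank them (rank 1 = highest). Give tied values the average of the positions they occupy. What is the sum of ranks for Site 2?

Sorted (descending): 84, 76, 76, 74, 74, 73, 70, 70, 68
The 2 values of 76 occupy positions 2–3 → average rank (2+3)/2 = 2.5.
The 2 values of 74 occupy positions 4–5 → average rank (4+5)/2 = 4.5.
The 2 values of 70 occupy positions 7–8 → average rank (7+8)/2 = 7.5.
Site 2 values → pooled ranks: 70→7.5, 68→9, 74→4.5, 84→1
Rank sum = 7.5 + 9 + 4.5 + 1 = 22

22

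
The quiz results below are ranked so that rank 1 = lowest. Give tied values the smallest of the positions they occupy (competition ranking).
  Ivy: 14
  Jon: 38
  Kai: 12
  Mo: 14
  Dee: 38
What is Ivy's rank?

Sorted (ascending): 12, 14, 14, 38, 38
The 2 values of 14 occupy positions 2–3 → each gets rank 2.
The 2 values of 38 occupy positions 4–5 → each gets rank 4.
Ivy has value 14 → rank 2.

2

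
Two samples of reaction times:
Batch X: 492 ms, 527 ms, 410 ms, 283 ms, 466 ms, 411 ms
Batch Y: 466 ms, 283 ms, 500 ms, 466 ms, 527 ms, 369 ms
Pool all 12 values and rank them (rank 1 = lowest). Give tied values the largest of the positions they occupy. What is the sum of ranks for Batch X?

Sorted (ascending): 283, 283, 369, 410, 411, 466, 466, 466, 492, 500, 527, 527
The 2 values of 283 occupy positions 1–2 → each gets rank 2.
The 3 values of 466 occupy positions 6–8 → each gets rank 8.
The 2 values of 527 occupy positions 11–12 → each gets rank 12.
Batch X values → pooled ranks: 492→9, 527→12, 410→4, 283→2, 466→8, 411→5
Rank sum = 9 + 12 + 4 + 2 + 8 + 5 = 40

40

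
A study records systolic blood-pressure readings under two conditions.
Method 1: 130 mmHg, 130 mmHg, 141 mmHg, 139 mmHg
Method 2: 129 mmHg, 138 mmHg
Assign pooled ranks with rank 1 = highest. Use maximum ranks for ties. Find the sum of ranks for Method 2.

9

Sorted (descending): 141, 139, 138, 130, 130, 129
The 2 values of 130 occupy positions 4–5 → each gets rank 5.
Method 2 values → pooled ranks: 129→6, 138→3
Rank sum = 6 + 3 = 9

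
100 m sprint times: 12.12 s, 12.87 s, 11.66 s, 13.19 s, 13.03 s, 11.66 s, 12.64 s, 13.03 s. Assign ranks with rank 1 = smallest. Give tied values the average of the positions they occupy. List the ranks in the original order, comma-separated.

3, 5, 1.5, 8, 6.5, 1.5, 4, 6.5

Sorted (ascending): 11.66, 11.66, 12.12, 12.64, 12.87, 13.03, 13.03, 13.19
The 2 values of 11.66 occupy positions 1–2 → average rank (1+2)/2 = 1.5.
The 2 values of 13.03 occupy positions 6–7 → average rank (6+7)/2 = 6.5.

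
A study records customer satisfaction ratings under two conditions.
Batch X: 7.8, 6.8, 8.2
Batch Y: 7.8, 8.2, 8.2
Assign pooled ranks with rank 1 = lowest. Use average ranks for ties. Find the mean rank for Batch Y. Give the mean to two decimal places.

Sorted (ascending): 6.8, 7.8, 7.8, 8.2, 8.2, 8.2
The 2 values of 7.8 occupy positions 2–3 → average rank (2+3)/2 = 2.5.
The 3 values of 8.2 occupy positions 4–6 → average rank 5.
Batch Y values → pooled ranks: 7.8→2.5, 8.2→5, 8.2→5
Mean rank = (2.5 + 5 + 5) / 3 = 4.17

4.17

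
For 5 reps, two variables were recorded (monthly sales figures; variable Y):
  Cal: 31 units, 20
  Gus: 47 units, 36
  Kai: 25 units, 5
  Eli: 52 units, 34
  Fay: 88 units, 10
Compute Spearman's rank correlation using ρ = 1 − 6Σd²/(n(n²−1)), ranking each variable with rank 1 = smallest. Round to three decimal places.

0.300

Ranks of variable 1: 2, 3, 1, 4, 5
Ranks of variable 2: 3, 5, 1, 4, 2
d = r₁ − r₂: -1, -2, 0, 0, 3
d²: 1, 4, 0, 0, 9; Σd² = 14
ρ = 1 − 6·14/(5·24) = 1 − 84/120 = 0.300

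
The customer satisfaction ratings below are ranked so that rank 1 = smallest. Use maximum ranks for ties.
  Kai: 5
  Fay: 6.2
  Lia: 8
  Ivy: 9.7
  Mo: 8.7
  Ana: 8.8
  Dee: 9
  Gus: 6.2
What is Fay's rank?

3

Sorted (ascending): 5, 6.2, 6.2, 8, 8.7, 8.8, 9, 9.7
The 2 values of 6.2 occupy positions 2–3 → each gets rank 3.
Fay has value 6.2 → rank 3.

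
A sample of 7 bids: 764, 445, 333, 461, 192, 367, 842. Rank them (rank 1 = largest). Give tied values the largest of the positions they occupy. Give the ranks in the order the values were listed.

Sorted (descending): 842, 764, 461, 445, 367, 333, 192
No ties — each value takes its position as its rank.

2, 4, 6, 3, 7, 5, 1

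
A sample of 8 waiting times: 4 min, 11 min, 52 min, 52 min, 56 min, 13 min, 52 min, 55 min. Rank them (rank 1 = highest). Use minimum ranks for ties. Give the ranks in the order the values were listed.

Sorted (descending): 56, 55, 52, 52, 52, 13, 11, 4
The 3 values of 52 occupy positions 3–5 → each gets rank 3.

8, 7, 3, 3, 1, 6, 3, 2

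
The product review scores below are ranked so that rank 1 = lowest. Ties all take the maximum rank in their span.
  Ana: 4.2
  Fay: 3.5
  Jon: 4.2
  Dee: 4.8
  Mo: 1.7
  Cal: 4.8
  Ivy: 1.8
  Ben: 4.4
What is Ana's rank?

Sorted (ascending): 1.7, 1.8, 3.5, 4.2, 4.2, 4.4, 4.8, 4.8
The 2 values of 4.2 occupy positions 4–5 → each gets rank 5.
The 2 values of 4.8 occupy positions 7–8 → each gets rank 8.
Ana has value 4.2 → rank 5.

5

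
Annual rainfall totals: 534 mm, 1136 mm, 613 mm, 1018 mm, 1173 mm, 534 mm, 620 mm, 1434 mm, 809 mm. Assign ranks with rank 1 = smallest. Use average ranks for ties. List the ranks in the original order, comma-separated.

Sorted (ascending): 534, 534, 613, 620, 809, 1018, 1136, 1173, 1434
The 2 values of 534 occupy positions 1–2 → average rank (1+2)/2 = 1.5.

1.5, 7, 3, 6, 8, 1.5, 4, 9, 5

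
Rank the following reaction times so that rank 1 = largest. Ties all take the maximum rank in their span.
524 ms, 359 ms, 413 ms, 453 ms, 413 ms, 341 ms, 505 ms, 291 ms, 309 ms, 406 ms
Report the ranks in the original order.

1, 7, 5, 3, 5, 8, 2, 10, 9, 6

Sorted (descending): 524, 505, 453, 413, 413, 406, 359, 341, 309, 291
The 2 values of 413 occupy positions 4–5 → each gets rank 5.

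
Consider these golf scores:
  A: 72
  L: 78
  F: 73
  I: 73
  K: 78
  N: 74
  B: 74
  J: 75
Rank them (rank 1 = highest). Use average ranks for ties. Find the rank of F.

6.5

Sorted (descending): 78, 78, 75, 74, 74, 73, 73, 72
The 2 values of 78 occupy positions 1–2 → average rank (1+2)/2 = 1.5.
The 2 values of 74 occupy positions 4–5 → average rank (4+5)/2 = 4.5.
The 2 values of 73 occupy positions 6–7 → average rank (6+7)/2 = 6.5.
F has value 73 → rank 6.5.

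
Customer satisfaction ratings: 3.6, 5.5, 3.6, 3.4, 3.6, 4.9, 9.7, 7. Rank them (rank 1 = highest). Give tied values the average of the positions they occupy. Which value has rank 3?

Sorted (descending): 9.7, 7, 5.5, 4.9, 3.6, 3.6, 3.6, 3.4
The 3 values of 3.6 occupy positions 5–7 → average rank 6.
Rank 3 → value 5.5.

5.5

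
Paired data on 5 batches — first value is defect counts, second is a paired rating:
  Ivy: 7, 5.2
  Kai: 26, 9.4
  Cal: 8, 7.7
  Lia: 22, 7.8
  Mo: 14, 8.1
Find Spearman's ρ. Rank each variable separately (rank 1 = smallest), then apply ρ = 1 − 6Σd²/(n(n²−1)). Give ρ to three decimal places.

0.900

Ranks of variable 1: 1, 5, 2, 4, 3
Ranks of variable 2: 1, 5, 2, 3, 4
d = r₁ − r₂: 0, 0, 0, 1, -1
d²: 0, 0, 0, 1, 1; Σd² = 2
ρ = 1 − 6·2/(5·24) = 1 − 12/120 = 0.900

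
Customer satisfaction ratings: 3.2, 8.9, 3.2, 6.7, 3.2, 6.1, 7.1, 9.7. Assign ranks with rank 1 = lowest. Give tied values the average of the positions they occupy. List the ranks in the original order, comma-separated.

2, 7, 2, 5, 2, 4, 6, 8

Sorted (ascending): 3.2, 3.2, 3.2, 6.1, 6.7, 7.1, 8.9, 9.7
The 3 values of 3.2 occupy positions 1–3 → average rank 2.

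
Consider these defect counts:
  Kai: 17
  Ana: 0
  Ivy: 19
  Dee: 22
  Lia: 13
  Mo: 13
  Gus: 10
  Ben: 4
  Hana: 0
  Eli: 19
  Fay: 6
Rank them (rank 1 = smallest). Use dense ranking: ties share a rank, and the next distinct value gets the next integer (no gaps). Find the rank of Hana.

1

Sorted (ascending): 0, 0, 4, 6, 10, 13, 13, 17, 19, 19, 22
The 2 values of 0 share dense rank 1.
The 2 values of 13 share dense rank 5.
The 2 values of 19 share dense rank 7.
Remaining distinct values take the next consecutive integers.
Hana has value 0 → rank 1.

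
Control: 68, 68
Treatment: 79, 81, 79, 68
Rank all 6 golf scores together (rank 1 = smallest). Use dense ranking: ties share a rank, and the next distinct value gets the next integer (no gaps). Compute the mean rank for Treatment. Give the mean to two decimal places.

2.00

Sorted (ascending): 68, 68, 68, 79, 79, 81
The 3 values of 68 share dense rank 1.
The 2 values of 79 share dense rank 2.
Remaining distinct values take the next consecutive integers.
Treatment values → pooled ranks: 79→2, 81→3, 79→2, 68→1
Mean rank = (2 + 3 + 2 + 1) / 4 = 2.00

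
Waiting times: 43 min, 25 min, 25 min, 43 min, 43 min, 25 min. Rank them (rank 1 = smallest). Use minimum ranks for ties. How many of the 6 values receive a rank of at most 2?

3

Sorted (ascending): 25, 25, 25, 43, 43, 43
The 3 values of 25 occupy positions 1–3 → each gets rank 1.
The 3 values of 43 occupy positions 4–6 → each gets rank 4.
Ranks ≤ 2: {1, 1, 1} → 3 values.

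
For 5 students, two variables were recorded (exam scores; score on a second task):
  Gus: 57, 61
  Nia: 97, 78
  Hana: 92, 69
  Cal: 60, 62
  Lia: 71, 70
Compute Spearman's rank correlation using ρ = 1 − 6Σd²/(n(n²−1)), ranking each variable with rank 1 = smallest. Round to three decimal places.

0.900

Ranks of variable 1: 1, 5, 4, 2, 3
Ranks of variable 2: 1, 5, 3, 2, 4
d = r₁ − r₂: 0, 0, 1, 0, -1
d²: 0, 0, 1, 0, 1; Σd² = 2
ρ = 1 − 6·2/(5·24) = 1 − 12/120 = 0.900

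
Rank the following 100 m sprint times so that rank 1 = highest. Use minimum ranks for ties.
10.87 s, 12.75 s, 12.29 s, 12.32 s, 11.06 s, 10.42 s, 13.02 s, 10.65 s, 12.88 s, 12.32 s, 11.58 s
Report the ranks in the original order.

Sorted (descending): 13.02, 12.88, 12.75, 12.32, 12.32, 12.29, 11.58, 11.06, 10.87, 10.65, 10.42
The 2 values of 12.32 occupy positions 4–5 → each gets rank 4.

9, 3, 6, 4, 8, 11, 1, 10, 2, 4, 7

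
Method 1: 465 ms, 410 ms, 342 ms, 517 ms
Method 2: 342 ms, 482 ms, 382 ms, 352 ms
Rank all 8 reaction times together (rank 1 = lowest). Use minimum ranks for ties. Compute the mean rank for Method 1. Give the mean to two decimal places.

Sorted (ascending): 342, 342, 352, 382, 410, 465, 482, 517
The 2 values of 342 occupy positions 1–2 → each gets rank 1.
Method 1 values → pooled ranks: 465→6, 410→5, 342→1, 517→8
Mean rank = (6 + 5 + 1 + 8) / 4 = 5.00

5.00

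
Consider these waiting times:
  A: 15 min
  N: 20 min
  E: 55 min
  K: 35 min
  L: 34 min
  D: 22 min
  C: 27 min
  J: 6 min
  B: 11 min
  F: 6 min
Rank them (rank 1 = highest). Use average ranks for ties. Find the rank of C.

4

Sorted (descending): 55, 35, 34, 27, 22, 20, 15, 11, 6, 6
The 2 values of 6 occupy positions 9–10 → average rank (9+10)/2 = 9.5.
C has value 27 min → rank 4.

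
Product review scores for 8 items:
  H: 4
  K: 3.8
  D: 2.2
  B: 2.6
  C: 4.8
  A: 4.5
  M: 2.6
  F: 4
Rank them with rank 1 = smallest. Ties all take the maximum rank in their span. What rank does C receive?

Sorted (ascending): 2.2, 2.6, 2.6, 3.8, 4, 4, 4.5, 4.8
The 2 values of 2.6 occupy positions 2–3 → each gets rank 3.
The 2 values of 4 occupy positions 5–6 → each gets rank 6.
C has value 4.8 → rank 8.

8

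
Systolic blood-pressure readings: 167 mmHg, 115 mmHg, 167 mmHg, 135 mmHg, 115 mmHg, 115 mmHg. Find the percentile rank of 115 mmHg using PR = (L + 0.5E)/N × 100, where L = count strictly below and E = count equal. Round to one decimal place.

25.0

N = 6.
Strictly below 115: 0. Equal to 115: 3.
PR = (0 + 0.5·3)/6 × 100 = 25.0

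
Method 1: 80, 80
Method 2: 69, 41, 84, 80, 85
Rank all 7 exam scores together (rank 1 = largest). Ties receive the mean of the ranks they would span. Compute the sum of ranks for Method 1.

8

Sorted (descending): 85, 84, 80, 80, 80, 69, 41
The 3 values of 80 occupy positions 3–5 → average rank 4.
Method 1 values → pooled ranks: 80→4, 80→4
Rank sum = 4 + 4 = 8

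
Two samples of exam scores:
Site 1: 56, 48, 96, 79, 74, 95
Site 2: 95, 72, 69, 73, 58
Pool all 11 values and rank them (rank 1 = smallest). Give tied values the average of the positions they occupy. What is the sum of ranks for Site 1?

Sorted (ascending): 48, 56, 58, 69, 72, 73, 74, 79, 95, 95, 96
The 2 values of 95 occupy positions 9–10 → average rank (9+10)/2 = 9.5.
Site 1 values → pooled ranks: 56→2, 48→1, 96→11, 79→8, 74→7, 95→9.5
Rank sum = 2 + 1 + 11 + 8 + 7 + 9.5 = 38.5

38.5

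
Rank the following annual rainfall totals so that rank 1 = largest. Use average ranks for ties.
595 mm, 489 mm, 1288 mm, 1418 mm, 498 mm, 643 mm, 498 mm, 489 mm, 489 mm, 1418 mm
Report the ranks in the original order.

Sorted (descending): 1418, 1418, 1288, 643, 595, 498, 498, 489, 489, 489
The 2 values of 1418 occupy positions 1–2 → average rank (1+2)/2 = 1.5.
The 2 values of 498 occupy positions 6–7 → average rank (6+7)/2 = 6.5.
The 3 values of 489 occupy positions 8–10 → average rank 9.

5, 9, 3, 1.5, 6.5, 4, 6.5, 9, 9, 1.5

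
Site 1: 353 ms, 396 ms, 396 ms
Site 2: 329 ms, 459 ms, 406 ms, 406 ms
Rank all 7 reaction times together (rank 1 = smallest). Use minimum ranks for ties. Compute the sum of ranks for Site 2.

18

Sorted (ascending): 329, 353, 396, 396, 406, 406, 459
The 2 values of 396 occupy positions 3–4 → each gets rank 3.
The 2 values of 406 occupy positions 5–6 → each gets rank 5.
Site 2 values → pooled ranks: 329→1, 459→7, 406→5, 406→5
Rank sum = 1 + 7 + 5 + 5 = 18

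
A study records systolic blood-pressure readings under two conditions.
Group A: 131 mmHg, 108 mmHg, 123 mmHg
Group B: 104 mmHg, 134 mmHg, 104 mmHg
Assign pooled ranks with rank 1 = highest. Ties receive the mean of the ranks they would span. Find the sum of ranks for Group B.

Sorted (descending): 134, 131, 123, 108, 104, 104
The 2 values of 104 occupy positions 5–6 → average rank (5+6)/2 = 5.5.
Group B values → pooled ranks: 104→5.5, 134→1, 104→5.5
Rank sum = 5.5 + 1 + 5.5 = 12

12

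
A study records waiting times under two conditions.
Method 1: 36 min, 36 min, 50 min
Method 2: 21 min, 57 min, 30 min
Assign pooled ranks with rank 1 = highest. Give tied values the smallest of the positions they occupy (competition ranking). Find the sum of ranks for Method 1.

Sorted (descending): 57, 50, 36, 36, 30, 21
The 2 values of 36 occupy positions 3–4 → each gets rank 3.
Method 1 values → pooled ranks: 36→3, 36→3, 50→2
Rank sum = 3 + 3 + 2 = 8

8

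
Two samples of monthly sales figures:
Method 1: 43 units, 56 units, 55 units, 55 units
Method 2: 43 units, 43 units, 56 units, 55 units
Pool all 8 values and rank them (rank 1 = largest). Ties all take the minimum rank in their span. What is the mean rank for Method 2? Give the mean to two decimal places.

Sorted (descending): 56, 56, 55, 55, 55, 43, 43, 43
The 2 values of 56 occupy positions 1–2 → each gets rank 1.
The 3 values of 55 occupy positions 3–5 → each gets rank 3.
The 3 values of 43 occupy positions 6–8 → each gets rank 6.
Method 2 values → pooled ranks: 43→6, 43→6, 56→1, 55→3
Mean rank = (6 + 6 + 1 + 3) / 4 = 4.00

4.00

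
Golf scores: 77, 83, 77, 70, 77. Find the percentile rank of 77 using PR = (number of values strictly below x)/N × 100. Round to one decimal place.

20.0

N = 5.
Strictly below 77: 1. Equal to 77: 3.
PR = 1/5 × 100 = 20.0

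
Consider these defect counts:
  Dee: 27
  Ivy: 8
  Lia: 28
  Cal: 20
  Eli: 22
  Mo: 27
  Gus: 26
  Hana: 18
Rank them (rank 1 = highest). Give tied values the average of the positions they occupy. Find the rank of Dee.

Sorted (descending): 28, 27, 27, 26, 22, 20, 18, 8
The 2 values of 27 occupy positions 2–3 → average rank (2+3)/2 = 2.5.
Dee has value 27 → rank 2.5.

2.5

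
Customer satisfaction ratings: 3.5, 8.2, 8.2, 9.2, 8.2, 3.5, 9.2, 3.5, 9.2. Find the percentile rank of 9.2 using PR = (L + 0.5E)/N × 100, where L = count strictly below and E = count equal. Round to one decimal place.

83.3

N = 9.
Strictly below 9.2: 6. Equal to 9.2: 3.
PR = (6 + 0.5·3)/9 × 100 = 83.3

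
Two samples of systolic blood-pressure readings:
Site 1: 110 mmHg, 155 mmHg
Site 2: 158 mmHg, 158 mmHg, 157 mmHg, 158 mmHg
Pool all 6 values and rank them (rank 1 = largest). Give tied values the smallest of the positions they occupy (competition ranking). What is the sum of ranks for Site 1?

Sorted (descending): 158, 158, 158, 157, 155, 110
The 3 values of 158 occupy positions 1–3 → each gets rank 1.
Site 1 values → pooled ranks: 110→6, 155→5
Rank sum = 6 + 5 = 11

11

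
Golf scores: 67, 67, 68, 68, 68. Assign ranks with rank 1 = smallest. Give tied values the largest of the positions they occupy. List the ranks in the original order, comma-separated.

Sorted (ascending): 67, 67, 68, 68, 68
The 2 values of 67 occupy positions 1–2 → each gets rank 2.
The 3 values of 68 occupy positions 3–5 → each gets rank 5.

2, 2, 5, 5, 5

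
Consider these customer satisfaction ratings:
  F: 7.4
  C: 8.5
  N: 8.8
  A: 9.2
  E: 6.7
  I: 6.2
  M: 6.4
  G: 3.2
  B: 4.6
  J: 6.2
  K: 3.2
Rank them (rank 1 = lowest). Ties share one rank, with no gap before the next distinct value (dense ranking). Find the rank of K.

1

Sorted (ascending): 3.2, 3.2, 4.6, 6.2, 6.2, 6.4, 6.7, 7.4, 8.5, 8.8, 9.2
The 2 values of 3.2 share dense rank 1.
The 2 values of 6.2 share dense rank 3.
Remaining distinct values take the next consecutive integers.
K has value 3.2 → rank 1.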